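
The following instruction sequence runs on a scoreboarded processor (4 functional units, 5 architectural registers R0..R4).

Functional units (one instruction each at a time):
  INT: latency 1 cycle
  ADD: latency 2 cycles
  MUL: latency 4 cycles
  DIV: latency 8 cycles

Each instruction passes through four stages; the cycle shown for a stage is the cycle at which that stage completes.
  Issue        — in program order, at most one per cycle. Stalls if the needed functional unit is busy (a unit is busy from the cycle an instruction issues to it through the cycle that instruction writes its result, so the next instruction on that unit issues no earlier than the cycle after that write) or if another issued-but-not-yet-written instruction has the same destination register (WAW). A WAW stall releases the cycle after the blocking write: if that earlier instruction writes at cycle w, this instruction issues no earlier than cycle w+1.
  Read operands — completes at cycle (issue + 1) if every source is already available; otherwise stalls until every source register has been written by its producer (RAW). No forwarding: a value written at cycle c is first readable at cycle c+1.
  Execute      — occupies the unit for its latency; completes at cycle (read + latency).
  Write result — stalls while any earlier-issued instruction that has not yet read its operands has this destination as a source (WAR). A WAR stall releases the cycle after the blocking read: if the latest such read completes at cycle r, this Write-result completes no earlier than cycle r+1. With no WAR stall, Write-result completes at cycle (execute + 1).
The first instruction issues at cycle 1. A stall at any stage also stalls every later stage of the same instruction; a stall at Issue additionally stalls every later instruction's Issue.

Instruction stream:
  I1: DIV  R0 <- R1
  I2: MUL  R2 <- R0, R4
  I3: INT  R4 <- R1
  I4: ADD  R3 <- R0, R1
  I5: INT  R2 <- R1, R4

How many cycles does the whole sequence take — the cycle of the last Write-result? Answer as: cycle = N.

cycle = 21

cycle 1: issue I1 (DIV)
cycle 2: I1 read-ops, issue I2 (MUL)
cycle 3: issue I3 (INT)
cycle 4: I3 read-ops, issue I4 (ADD)
cycle 5: I3 finished on INT
cycle 10: I1 finished on DIV
cycle 11: I1→R0
cycle 12: I2 read-ops, I4 read-ops
cycle 13: I3→R4
cycle 14: I4 finished on ADD
cycle 15: I4→R3
cycle 16: I2 finished on MUL
cycle 17: I2→R2
cycle 18: issue I5 (INT)
cycle 19: I5 read-ops
cycle 20: I5 finished on INT
cycle 21: I5→R2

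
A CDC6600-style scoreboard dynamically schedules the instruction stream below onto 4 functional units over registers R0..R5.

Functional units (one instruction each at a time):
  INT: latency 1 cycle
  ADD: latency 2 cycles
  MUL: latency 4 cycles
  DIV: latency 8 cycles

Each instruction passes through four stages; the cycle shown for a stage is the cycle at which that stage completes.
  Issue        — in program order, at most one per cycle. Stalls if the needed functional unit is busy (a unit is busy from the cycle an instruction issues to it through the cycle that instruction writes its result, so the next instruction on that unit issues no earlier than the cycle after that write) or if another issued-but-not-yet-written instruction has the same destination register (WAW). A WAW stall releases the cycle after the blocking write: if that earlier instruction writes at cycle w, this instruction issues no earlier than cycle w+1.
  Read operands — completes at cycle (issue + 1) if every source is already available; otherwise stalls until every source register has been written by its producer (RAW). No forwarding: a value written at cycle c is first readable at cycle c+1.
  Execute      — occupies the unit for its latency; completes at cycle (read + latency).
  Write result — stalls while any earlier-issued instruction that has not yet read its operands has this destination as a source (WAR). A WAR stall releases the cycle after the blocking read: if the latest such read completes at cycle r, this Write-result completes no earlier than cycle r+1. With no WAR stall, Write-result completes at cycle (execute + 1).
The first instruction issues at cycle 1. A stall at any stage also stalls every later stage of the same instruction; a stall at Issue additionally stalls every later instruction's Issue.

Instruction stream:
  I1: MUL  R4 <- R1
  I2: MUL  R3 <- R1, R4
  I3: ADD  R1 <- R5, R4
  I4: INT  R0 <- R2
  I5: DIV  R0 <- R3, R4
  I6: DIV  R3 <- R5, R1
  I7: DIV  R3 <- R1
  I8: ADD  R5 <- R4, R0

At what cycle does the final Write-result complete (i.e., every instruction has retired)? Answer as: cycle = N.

cycle = 46

t=1  I1→MUL
t=2  I1 RO
t=6  I1 EX
t=7  I1 WR R4
t=8  I2→MUL
t=9  I2 RO · I3→ADD
t=10  I3 RO · I4→INT
t=11  I4 RO
t=12  I3 EX · I4 EX
t=13  I2 EX · I3 WR R1 · I4 WR R0
t=14  I2 WR R3 · I5→DIV
t=15  I5 RO
t=23  I5 EX
t=24  I5 WR R0
t=25  I6→DIV
t=26  I6 RO
t=34  I6 EX
t=35  I6 WR R3
t=36  I7→DIV
t=37  I7 RO · I8→ADD
t=38  I8 RO
t=40  I8 EX
t=41  I8 WR R5
t=45  I7 EX
t=46  I7 WR R3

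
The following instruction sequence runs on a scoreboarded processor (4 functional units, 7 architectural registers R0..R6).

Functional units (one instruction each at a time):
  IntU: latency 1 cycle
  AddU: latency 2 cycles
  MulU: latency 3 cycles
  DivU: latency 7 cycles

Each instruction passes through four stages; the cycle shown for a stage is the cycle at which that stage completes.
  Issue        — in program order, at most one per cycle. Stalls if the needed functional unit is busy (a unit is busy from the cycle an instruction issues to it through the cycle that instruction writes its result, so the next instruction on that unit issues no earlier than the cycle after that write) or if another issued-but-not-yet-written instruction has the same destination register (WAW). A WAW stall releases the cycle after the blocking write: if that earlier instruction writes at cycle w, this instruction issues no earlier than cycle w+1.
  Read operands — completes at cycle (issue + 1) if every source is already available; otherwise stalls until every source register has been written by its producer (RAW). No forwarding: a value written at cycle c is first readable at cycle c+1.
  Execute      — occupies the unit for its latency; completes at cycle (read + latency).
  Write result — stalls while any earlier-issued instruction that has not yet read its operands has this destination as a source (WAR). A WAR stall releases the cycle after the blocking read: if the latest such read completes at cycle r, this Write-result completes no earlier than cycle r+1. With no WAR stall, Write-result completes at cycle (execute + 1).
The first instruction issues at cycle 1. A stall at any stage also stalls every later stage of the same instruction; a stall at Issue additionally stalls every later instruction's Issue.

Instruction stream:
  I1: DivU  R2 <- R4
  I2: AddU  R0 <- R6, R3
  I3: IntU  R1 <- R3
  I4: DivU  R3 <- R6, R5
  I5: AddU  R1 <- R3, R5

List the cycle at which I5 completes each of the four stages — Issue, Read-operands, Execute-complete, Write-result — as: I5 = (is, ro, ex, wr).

1) issue 1, read 2, done 9, write 10
2) issue 2, read 3, done 5, write 6
3) issue 3, read 4, done 5, write 6
4) issue 11, read 12, done 19, write 20  <struct: DivU busy until I1 writes@10>
5) issue 12, read 21, done 23, write 24  <RAW R3: wait I4 write@20>

I5 = (12, 21, 23, 24)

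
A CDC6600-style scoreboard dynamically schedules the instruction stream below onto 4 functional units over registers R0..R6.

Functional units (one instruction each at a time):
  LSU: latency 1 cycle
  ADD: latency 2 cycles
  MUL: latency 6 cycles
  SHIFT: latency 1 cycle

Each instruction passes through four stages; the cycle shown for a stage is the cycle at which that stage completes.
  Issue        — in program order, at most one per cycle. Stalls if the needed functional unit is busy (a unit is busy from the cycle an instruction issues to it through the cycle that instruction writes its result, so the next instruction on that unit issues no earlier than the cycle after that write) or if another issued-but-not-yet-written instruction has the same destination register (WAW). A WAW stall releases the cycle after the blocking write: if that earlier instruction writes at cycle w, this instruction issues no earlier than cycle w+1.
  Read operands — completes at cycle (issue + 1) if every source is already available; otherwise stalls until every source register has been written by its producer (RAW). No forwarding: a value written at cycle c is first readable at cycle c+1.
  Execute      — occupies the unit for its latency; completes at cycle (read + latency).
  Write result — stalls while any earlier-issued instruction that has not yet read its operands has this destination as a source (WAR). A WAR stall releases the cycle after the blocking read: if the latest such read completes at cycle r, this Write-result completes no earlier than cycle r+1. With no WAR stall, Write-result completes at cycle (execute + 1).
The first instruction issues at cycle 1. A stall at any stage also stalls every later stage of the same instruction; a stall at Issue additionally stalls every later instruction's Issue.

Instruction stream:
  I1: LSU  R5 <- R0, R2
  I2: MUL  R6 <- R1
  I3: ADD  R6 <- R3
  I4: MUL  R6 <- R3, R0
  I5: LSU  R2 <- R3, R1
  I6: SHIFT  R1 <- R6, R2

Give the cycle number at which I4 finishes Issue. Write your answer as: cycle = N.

cycle = 16

I1  is:1  ro:2  ex:3  wr:4
I2  is:2  ro:3  ex:9  wr:10
I3  is:11  ro:12  ex:14  wr:15  — WAW R6: wait I2 write@10
I4  is:16  ro:17  ex:23  wr:24  — WAW R6: wait I3 write@15
I5  is:17  ro:18  ex:19  wr:20
I6  is:18  ro:25  ex:26  wr:27  — RAW R6: wait I4 write@24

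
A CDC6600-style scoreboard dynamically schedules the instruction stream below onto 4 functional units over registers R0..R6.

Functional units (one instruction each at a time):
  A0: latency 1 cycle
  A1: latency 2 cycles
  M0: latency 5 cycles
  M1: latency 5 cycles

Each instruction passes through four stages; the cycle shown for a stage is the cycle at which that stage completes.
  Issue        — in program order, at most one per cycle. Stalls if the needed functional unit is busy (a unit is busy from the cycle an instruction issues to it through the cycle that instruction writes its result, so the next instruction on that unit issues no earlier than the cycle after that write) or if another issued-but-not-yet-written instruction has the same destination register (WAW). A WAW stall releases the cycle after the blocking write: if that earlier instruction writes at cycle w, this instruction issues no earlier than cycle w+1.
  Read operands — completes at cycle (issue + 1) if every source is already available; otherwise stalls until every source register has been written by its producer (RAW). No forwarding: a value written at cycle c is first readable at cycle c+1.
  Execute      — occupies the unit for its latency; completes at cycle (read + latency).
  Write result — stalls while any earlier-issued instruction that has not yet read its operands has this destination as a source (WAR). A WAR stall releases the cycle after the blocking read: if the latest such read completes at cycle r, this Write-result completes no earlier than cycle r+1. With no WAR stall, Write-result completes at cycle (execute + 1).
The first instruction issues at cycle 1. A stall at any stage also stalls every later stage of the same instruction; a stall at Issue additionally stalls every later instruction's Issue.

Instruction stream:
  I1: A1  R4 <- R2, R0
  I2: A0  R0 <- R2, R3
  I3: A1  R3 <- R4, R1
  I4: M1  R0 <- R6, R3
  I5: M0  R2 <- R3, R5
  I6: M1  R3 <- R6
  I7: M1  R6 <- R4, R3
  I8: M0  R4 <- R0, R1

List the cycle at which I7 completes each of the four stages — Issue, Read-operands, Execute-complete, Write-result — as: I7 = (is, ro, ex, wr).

I7 = (26, 27, 32, 33)

[I1] 1/2/4/5
[I2] 2/3/4/5
[I3] 6/7/9/10  (struct: A1 busy until I1 writes@5)
[I4] 7/11/16/17  (RAW R3: wait I3 write@10)
[I5] 8/11/16/17  (RAW R3: wait I3 write@10)
[I6] 18/19/24/25  (struct: M1 busy until I4 writes@17)
[I7] 26/27/32/33  (struct: M1 busy until I6 writes@25)
[I8] 27/28/33/34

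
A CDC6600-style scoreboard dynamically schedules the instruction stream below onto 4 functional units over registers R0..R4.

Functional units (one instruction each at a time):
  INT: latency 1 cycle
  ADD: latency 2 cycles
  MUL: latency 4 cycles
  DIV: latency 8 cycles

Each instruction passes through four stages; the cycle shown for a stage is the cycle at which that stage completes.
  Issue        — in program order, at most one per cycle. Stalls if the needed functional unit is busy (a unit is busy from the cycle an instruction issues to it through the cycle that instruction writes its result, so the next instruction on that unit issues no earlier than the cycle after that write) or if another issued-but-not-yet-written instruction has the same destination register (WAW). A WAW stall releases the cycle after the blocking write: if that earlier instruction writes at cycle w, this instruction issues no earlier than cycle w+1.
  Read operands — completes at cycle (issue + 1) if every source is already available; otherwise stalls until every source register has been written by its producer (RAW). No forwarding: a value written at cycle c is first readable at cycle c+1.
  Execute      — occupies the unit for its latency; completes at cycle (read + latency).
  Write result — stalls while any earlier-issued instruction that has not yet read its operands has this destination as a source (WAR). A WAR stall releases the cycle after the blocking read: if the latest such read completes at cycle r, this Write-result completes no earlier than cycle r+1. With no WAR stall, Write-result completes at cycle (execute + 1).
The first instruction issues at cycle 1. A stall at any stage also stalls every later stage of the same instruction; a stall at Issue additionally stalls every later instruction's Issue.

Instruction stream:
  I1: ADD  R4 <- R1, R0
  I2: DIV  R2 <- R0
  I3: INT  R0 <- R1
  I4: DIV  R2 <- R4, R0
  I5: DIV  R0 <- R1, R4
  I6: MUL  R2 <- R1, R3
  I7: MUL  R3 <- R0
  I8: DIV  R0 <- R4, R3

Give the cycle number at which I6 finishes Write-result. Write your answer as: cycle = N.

[I1] 1/2/4/5
[I2] 2/3/11/12
[I3] 3/4/5/6
[I4] 13/14/22/23  (struct: DIV busy until I2 writes@12)
[I5] 24/25/33/34  (struct: DIV busy until I4 writes@23)
[I6] 25/26/30/31
[I7] 32/35/39/40  (struct: MUL busy until I6 writes@31; RAW R0: wait I5 write@34)
[I8] 35/41/49/50  (struct: DIV busy until I5 writes@34; RAW R3: wait I7 write@40)

cycle = 31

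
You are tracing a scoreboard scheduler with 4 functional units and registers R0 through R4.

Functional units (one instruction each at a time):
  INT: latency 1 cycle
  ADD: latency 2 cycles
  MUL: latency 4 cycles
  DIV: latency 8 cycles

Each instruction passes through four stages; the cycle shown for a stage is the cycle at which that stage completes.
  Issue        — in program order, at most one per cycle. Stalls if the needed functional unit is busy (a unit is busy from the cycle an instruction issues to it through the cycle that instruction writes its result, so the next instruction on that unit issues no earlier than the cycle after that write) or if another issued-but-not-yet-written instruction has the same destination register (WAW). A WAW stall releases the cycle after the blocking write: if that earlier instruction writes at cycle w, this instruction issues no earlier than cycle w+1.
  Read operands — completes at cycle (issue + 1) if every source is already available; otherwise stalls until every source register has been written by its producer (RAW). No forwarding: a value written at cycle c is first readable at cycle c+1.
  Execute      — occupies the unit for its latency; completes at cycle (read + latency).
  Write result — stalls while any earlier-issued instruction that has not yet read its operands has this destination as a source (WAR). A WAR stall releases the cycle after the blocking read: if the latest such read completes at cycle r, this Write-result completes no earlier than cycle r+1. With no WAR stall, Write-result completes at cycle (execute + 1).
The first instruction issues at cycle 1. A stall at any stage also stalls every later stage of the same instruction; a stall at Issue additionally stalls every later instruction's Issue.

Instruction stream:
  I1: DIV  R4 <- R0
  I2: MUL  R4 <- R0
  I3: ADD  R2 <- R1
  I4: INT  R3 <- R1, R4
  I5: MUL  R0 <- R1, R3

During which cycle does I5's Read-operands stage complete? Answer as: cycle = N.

cycle = 22

I1 -> (1, 2, 10, 11)
I2 -> (12, 13, 17, 18)  // WAW R4: wait I1 write@11
I3 -> (13, 14, 16, 17)
I4 -> (14, 19, 20, 21)  // RAW R4: wait I2 write@18
I5 -> (19, 22, 26, 27)  // struct: MUL busy until I2 writes@18, RAW R3: wait I4 write@21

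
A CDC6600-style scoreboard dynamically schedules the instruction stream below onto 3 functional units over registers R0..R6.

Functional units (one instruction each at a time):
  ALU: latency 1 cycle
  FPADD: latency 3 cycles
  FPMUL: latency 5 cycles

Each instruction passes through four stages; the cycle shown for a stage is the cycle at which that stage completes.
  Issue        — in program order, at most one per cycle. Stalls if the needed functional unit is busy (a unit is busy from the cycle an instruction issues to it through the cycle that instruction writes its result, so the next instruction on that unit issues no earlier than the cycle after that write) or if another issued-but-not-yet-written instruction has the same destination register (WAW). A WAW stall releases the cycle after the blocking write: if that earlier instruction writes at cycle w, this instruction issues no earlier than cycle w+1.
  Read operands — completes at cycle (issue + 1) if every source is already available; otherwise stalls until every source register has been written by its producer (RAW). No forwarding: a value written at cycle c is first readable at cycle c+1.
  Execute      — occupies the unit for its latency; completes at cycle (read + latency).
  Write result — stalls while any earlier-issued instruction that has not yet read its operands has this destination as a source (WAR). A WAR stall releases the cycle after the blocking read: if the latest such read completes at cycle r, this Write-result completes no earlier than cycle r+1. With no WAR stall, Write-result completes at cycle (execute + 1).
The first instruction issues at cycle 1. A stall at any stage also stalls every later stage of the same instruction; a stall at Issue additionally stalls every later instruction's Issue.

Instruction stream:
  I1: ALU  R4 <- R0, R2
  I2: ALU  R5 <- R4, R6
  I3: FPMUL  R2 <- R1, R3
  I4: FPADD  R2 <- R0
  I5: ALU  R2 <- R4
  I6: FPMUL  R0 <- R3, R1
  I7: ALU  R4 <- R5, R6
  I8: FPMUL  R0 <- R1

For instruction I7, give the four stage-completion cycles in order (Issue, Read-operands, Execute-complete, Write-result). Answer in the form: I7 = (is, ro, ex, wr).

I7 = (24, 25, 26, 27)

1) issue 1, read 2, done 3, write 4
2) issue 5, read 6, done 7, write 8  <struct: ALU busy until I1 writes@4>
3) issue 6, read 7, done 12, write 13
4) issue 14, read 15, done 18, write 19  <WAW R2: wait I3 write@13>
5) issue 20, read 21, done 22, write 23  <WAW R2: wait I4 write@19>
6) issue 21, read 22, done 27, write 28
7) issue 24, read 25, done 26, write 27  <struct: ALU busy until I5 writes@23>
8) issue 29, read 30, done 35, write 36  <struct: FPMUL busy until I6 writes@28>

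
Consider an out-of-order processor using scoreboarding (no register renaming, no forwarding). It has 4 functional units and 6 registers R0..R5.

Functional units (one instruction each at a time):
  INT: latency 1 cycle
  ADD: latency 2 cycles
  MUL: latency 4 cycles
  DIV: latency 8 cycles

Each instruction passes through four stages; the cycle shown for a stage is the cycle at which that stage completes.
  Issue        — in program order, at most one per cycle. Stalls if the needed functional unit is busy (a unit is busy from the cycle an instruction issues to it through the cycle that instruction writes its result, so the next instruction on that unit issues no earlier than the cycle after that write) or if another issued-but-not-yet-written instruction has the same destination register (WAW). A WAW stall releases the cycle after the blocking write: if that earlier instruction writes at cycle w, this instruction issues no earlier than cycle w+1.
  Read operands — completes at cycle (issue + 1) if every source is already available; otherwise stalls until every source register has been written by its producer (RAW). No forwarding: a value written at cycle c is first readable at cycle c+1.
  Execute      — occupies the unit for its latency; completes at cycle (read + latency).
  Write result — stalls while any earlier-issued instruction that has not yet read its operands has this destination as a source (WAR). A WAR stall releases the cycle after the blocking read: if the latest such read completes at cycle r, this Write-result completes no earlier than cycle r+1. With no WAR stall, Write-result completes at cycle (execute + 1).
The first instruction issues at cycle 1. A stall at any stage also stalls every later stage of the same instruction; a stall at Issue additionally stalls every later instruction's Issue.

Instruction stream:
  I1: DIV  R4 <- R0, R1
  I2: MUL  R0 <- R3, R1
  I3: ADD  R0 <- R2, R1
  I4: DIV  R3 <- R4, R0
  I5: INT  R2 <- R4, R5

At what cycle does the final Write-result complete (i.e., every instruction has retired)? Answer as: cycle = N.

cycle = 23

cycle 1: I1 dispatched to DIV
cycle 2: I1 operands ready; I2 dispatched to MUL
cycle 3: I2 operands ready
cycle 7: I2 complete
cycle 8: R0←I2
cycle 9: I3 dispatched to ADD
cycle 10: I1 complete; I3 operands ready
cycle 11: R4←I1
cycle 12: I3 complete; I4 dispatched to DIV
cycle 13: R0←I3; I5 dispatched to INT
cycle 14: I4 operands ready; I5 operands ready
cycle 15: I5 complete
cycle 16: R2←I5
cycle 22: I4 complete
cycle 23: R3←I4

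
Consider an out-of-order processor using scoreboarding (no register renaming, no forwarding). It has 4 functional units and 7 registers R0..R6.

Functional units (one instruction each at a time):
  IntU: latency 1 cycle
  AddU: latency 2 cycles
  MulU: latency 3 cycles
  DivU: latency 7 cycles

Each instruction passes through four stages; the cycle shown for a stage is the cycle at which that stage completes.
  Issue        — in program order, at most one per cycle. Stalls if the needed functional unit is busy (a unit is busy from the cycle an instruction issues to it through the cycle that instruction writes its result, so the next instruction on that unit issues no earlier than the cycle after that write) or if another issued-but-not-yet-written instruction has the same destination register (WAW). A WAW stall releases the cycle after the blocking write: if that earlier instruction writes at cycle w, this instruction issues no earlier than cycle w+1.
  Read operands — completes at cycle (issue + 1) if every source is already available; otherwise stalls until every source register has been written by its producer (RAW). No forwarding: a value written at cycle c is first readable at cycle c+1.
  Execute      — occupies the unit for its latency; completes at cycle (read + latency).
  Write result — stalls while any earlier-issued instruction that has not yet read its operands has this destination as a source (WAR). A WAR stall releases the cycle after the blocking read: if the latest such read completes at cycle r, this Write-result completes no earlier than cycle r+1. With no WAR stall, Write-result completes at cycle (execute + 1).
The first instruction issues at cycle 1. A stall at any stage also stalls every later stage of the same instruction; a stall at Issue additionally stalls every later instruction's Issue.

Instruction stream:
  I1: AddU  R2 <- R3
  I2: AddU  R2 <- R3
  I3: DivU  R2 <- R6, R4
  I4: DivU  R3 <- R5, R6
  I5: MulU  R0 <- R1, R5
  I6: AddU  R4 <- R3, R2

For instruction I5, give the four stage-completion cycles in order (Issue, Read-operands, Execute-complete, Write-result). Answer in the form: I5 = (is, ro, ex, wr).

I5 = (22, 23, 26, 27)

  I1 | 1 | 2 | 4 | 5
  I2 | 6 | 7 | 9 | 10   struct: AddU busy until I1 writes@5
  I3 | 11 | 12 | 19 | 20   WAW R2: wait I2 write@10
  I4 | 21 | 22 | 29 | 30   struct: DivU busy until I3 writes@20
  I5 | 22 | 23 | 26 | 27
  I6 | 23 | 31 | 33 | 34   RAW R3: wait I4 write@30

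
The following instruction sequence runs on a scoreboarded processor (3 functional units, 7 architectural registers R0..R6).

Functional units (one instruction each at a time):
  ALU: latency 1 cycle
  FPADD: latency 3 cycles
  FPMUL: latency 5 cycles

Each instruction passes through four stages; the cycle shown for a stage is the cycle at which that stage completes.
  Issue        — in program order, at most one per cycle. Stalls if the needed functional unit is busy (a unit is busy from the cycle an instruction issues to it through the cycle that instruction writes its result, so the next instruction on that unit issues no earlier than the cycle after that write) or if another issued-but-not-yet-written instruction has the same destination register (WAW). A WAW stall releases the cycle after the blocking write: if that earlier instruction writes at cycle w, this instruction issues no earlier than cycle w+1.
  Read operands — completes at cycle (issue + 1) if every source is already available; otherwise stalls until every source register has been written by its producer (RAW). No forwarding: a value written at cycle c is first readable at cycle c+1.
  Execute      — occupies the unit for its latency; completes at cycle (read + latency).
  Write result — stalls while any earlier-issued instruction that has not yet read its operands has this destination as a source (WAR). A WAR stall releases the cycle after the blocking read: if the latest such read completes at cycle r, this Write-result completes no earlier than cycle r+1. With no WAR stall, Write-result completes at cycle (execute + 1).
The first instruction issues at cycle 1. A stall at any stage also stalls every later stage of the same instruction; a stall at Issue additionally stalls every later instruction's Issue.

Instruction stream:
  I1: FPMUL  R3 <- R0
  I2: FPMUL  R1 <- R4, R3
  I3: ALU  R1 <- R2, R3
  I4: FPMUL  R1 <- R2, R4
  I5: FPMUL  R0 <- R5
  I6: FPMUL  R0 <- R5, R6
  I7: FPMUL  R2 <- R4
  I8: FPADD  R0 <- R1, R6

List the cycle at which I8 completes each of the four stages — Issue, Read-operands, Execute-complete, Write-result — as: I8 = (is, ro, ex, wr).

I8 = (46, 47, 50, 51)

c1: I1 issues→FPMUL
c2: I1 reads
c7: I1 exec-done
c8: I1 writes R3
c9: I2 issues→FPMUL
c10: I2 reads
c15: I2 exec-done
c16: I2 writes R1
c17: I3 issues→ALU
c18: I3 reads
c19: I3 exec-done
c20: I3 writes R1
c21: I4 issues→FPMUL
c22: I4 reads
c27: I4 exec-done
c28: I4 writes R1
c29: I5 issues→FPMUL
c30: I5 reads
c35: I5 exec-done
c36: I5 writes R0
c37: I6 issues→FPMUL
c38: I6 reads
c43: I6 exec-done
c44: I6 writes R0
c45: I7 issues→FPMUL
c46: I7 reads | I8 issues→FPADD
c47: I8 reads
c50: I8 exec-done
c51: I7 exec-done | I8 writes R0
c52: I7 writes R2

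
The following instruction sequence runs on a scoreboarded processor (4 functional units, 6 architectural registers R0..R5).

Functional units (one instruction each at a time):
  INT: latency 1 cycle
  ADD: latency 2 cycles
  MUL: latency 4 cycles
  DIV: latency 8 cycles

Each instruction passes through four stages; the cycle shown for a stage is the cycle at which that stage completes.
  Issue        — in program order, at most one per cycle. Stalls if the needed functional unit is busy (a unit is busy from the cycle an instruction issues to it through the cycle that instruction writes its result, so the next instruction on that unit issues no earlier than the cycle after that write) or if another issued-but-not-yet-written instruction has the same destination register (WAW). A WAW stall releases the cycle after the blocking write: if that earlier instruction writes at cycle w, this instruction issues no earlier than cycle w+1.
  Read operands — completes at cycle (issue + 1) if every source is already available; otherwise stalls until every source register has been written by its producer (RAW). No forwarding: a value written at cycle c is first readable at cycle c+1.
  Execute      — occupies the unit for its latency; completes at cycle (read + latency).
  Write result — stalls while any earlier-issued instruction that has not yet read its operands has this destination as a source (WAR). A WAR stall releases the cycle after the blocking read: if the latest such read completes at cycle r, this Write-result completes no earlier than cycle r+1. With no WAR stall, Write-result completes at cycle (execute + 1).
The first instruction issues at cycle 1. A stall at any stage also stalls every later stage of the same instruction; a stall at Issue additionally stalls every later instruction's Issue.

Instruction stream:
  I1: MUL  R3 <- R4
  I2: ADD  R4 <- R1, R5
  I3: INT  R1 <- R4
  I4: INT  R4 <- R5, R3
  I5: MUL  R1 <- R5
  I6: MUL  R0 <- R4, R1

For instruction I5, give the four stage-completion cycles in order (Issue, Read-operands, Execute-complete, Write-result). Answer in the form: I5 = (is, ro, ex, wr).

[I1] 1/2/6/7
[I2] 2/3/5/6
[I3] 3/7/8/9  (RAW R4: wait I2 write@6)
[I4] 10/11/12/13  (struct: INT busy until I3 writes@9)
[I5] 11/12/16/17
[I6] 18/19/23/24  (struct: MUL busy until I5 writes@17)

I5 = (11, 12, 16, 17)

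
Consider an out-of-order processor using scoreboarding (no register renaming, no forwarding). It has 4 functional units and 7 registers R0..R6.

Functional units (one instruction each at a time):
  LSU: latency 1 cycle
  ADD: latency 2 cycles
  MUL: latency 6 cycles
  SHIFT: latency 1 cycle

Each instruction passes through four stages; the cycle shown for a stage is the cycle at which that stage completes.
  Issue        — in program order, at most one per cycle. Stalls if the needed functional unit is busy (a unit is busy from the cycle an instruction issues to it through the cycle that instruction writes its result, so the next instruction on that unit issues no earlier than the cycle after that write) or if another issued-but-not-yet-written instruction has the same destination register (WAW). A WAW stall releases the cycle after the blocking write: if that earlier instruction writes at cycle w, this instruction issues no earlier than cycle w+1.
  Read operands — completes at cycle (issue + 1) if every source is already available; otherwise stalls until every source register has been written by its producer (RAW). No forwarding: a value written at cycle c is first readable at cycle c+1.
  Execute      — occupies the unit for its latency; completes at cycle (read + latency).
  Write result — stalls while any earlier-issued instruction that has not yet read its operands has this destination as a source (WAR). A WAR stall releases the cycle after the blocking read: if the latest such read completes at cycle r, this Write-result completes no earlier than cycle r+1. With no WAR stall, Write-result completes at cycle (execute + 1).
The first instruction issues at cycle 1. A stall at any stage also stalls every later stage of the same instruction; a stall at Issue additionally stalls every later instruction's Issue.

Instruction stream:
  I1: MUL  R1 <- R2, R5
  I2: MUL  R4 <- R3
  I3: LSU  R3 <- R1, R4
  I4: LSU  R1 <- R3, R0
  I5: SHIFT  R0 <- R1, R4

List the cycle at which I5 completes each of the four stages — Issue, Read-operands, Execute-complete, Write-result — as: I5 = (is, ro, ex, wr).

I1: IS=1 RO=2 EX=8 WR=9
I2: IS=10 RO=11 EX=17 WR=18  [struct: MUL busy until I1 writes@9]
I3: IS=11 RO=19 EX=20 WR=21  [RAW R4: wait I2 write@18]
I4: IS=22 RO=23 EX=24 WR=25  [struct: LSU busy until I3 writes@21]
I5: IS=23 RO=26 EX=27 WR=28  [RAW R1: wait I4 write@25]

I5 = (23, 26, 27, 28)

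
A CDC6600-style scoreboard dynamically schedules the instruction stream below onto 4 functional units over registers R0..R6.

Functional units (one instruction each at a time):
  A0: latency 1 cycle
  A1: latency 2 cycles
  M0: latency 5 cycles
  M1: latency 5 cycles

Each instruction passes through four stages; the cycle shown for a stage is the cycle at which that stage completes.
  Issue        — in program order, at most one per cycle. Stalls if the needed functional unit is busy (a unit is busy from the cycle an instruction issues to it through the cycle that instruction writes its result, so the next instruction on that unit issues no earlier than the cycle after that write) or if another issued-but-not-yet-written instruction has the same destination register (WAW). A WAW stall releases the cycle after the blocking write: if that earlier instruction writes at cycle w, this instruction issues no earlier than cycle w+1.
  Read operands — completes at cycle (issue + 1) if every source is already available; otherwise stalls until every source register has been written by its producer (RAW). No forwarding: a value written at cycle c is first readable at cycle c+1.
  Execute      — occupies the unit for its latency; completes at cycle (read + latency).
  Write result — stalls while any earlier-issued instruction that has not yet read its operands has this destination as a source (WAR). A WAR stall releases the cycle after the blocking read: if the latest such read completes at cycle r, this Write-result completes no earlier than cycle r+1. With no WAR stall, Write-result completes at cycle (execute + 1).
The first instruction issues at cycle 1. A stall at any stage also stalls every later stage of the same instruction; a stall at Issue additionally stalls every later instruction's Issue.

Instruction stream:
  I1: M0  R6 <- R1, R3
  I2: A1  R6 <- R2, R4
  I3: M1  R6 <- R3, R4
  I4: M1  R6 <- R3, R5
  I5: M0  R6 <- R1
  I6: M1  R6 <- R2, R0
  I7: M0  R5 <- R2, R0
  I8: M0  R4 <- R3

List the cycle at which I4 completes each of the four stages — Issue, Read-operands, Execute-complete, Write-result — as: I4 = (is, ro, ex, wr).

I4 = (22, 23, 28, 29)

cycle 1: I1 issues→M0
cycle 2: I1 reads
cycle 7: I1 exec-done
cycle 8: I1 writes R6
cycle 9: I2 issues→A1
cycle 10: I2 reads
cycle 12: I2 exec-done
cycle 13: I2 writes R6
cycle 14: I3 issues→M1
cycle 15: I3 reads
cycle 20: I3 exec-done
cycle 21: I3 writes R6
cycle 22: I4 issues→M1
cycle 23: I4 reads
cycle 28: I4 exec-done
cycle 29: I4 writes R6
cycle 30: I5 issues→M0
cycle 31: I5 reads
cycle 36: I5 exec-done
cycle 37: I5 writes R6
cycle 38: I6 issues→M1
cycle 39: I6 reads | I7 issues→M0
cycle 40: I7 reads
cycle 44: I6 exec-done
cycle 45: I6 writes R6 | I7 exec-done
cycle 46: I7 writes R5
cycle 47: I8 issues→M0
cycle 48: I8 reads
cycle 53: I8 exec-done
cycle 54: I8 writes R4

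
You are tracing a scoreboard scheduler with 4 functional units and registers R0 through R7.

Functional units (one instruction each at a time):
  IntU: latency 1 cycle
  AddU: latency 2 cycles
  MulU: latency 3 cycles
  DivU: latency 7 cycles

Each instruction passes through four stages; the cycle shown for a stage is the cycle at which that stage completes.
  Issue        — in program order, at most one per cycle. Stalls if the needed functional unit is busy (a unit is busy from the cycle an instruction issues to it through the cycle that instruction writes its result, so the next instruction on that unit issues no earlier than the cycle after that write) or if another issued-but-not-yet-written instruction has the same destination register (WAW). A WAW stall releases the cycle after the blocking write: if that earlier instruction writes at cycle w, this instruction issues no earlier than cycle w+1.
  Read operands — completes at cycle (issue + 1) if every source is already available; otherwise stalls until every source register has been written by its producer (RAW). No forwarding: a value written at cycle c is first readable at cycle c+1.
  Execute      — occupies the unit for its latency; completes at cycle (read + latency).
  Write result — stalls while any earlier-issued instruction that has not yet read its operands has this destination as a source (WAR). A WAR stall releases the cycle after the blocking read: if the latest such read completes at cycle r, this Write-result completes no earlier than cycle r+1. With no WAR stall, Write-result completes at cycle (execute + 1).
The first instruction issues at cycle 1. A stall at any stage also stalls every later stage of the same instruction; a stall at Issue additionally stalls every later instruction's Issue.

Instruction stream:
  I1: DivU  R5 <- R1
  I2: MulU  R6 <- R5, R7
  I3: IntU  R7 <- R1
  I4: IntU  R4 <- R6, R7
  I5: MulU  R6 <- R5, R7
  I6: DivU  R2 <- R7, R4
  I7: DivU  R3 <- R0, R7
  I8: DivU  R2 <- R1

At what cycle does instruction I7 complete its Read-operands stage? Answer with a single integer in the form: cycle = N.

c1: issue I1 (DivU)
c2: I1 read-ops | issue I2 (MulU)
c3: issue I3 (IntU)
c4: I3 read-ops
c5: I3 finished on IntU
c9: I1 finished on DivU
c10: I1→R5
c11: I2 read-ops
c12: I3→R7
c13: issue I4 (IntU)
c14: I2 finished on MulU
c15: I2→R6
c16: I4 read-ops | issue I5 (MulU)
c17: I4 finished on IntU | I5 read-ops | issue I6 (DivU)
c18: I4→R4
c19: I6 read-ops
c20: I5 finished on MulU
c21: I5→R6
c26: I6 finished on DivU
c27: I6→R2
c28: issue I7 (DivU)
c29: I7 read-ops
c36: I7 finished on DivU
c37: I7→R3
c38: issue I8 (DivU)
c39: I8 read-ops
c46: I8 finished on DivU
c47: I8→R2

cycle = 29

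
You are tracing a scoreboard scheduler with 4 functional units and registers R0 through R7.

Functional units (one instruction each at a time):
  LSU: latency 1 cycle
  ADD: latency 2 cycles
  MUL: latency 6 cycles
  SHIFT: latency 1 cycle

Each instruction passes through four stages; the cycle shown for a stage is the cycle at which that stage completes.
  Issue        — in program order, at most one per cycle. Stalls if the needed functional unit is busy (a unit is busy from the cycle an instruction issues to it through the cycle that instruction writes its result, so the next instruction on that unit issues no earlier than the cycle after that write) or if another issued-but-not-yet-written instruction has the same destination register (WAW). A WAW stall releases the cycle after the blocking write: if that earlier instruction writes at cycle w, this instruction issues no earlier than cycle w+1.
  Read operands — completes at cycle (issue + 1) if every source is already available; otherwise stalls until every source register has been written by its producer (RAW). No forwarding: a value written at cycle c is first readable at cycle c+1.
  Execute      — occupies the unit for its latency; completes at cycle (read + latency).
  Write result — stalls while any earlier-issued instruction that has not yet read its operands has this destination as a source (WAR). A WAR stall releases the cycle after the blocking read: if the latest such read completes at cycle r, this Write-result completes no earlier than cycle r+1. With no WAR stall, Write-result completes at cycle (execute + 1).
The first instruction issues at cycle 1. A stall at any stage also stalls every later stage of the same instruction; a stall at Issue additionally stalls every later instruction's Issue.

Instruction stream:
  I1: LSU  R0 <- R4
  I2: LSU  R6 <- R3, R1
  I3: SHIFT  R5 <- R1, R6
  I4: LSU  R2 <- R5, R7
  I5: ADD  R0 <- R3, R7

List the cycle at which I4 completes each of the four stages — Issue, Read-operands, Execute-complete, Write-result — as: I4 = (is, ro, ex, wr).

I4 = (9, 12, 13, 14)

[I1] 1/2/3/4
[I2] 5/6/7/8  (struct: LSU busy until I1 writes@4)
[I3] 6/9/10/11  (RAW R6: wait I2 write@8)
[I4] 9/12/13/14  (struct: LSU busy until I2 writes@8; RAW R5: wait I3 write@11)
[I5] 10/11/13/14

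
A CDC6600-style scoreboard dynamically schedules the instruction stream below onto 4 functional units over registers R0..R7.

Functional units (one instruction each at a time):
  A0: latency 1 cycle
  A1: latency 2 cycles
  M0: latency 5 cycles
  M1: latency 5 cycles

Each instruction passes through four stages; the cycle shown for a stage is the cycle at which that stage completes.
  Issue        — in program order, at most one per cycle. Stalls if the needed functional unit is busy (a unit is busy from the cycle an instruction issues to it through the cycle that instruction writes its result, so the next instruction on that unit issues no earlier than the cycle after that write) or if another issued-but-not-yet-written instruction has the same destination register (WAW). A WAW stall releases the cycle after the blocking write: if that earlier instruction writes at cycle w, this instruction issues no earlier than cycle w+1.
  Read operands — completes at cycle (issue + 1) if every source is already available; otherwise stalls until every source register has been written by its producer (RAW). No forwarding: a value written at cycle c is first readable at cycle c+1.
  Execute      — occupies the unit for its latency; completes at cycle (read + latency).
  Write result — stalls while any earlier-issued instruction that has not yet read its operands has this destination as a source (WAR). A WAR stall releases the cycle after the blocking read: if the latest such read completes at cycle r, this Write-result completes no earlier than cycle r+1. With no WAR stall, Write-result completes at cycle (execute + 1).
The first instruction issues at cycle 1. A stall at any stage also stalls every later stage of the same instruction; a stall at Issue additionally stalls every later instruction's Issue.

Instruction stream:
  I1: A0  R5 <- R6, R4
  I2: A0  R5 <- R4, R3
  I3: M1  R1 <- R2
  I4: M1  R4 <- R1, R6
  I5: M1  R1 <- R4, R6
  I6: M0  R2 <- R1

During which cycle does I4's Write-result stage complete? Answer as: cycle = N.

cycle = 21

I1  is:1  ro:2  ex:3  wr:4
I2  is:5  ro:6  ex:7  wr:8  — struct: A0 busy until I1 writes@4
I3  is:6  ro:7  ex:12  wr:13
I4  is:14  ro:15  ex:20  wr:21  — struct: M1 busy until I3 writes@13
I5  is:22  ro:23  ex:28  wr:29  — struct: M1 busy until I4 writes@21
I6  is:23  ro:30  ex:35  wr:36  — RAW R1: wait I5 write@29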